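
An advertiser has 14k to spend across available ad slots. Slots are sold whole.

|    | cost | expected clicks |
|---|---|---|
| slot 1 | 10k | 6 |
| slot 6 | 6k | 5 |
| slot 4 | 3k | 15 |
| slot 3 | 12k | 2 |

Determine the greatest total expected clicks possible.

21

Allowing fractional choices, the relaxed optimum would be about 23.0, but ad slots are indivisible.
slot 4: cost 3 ≤ 14, expected clicks 15.
slot 6 + slot 4: cost 6 + 3 = 9 ≤ 14, expected clicks 5 + 15 = 20.
slot 1 + slot 4: cost 10 + 3 = 13 ≤ 14, expected clicks 6 + 15 = 21.
Best is slot 1 and slot 4 with total expected clicks 21.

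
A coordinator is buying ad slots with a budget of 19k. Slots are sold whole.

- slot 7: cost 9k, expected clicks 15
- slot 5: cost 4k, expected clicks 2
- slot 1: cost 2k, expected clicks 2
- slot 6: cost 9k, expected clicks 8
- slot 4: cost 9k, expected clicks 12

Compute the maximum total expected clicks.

27

Treat it as a binary knapsack problem.
Allowing fractional choices, the relaxed optimum would be about 28.0, but ad slots are indivisible.
slot 7 + slot 6: cost 9 + 9 = 18 ≤ 19, expected clicks 15 + 8 = 23.
slot 7 + slot 4: cost 9 + 9 = 18 ≤ 19, expected clicks 15 + 12 = 27.
slot 6 + slot 4: cost 9 + 9 = 18 ≤ 19, expected clicks 8 + 12 = 20.
Best is slot 7 and slot 4 with total expected clicks 27.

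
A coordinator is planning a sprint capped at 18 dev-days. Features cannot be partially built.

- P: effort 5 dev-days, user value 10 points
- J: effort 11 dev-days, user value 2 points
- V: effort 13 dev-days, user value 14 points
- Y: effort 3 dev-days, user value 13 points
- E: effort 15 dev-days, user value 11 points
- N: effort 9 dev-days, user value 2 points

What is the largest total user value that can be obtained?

27

Treat it as a binary knapsack problem.
Allowing fractional choices, the relaxed optimum would be about 33.8, but features are indivisible.
P + V: effort 5 + 13 = 18 ≤ 18, user value 10 + 14 = 24.
V + Y: effort 13 + 3 = 16 ≤ 18, user value 14 + 13 = 27.
P + Y + N: effort 5 + 3 + 9 = 17 ≤ 18, user value 10 + 13 + 2 = 25.
Best is V and Y with total user value 27.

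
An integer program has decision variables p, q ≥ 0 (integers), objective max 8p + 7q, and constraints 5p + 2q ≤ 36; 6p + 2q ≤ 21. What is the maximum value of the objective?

70

(p,q)=(0,10): 5·0+2·10=20≤36, 6·0+2·10=20≤21, objective 70.
(p,q)=(0,9): 5·0+2·9=18≤36, 6·0+2·9=18≤21, objective 63.
No feasible integer point exceeds 70.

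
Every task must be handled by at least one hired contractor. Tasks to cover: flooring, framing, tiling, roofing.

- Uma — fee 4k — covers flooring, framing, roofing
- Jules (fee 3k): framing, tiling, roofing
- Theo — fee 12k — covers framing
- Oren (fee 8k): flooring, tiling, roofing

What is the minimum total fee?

This is a weighted set-cover instance.
Choose Uma and Jules: together they cover flooring, framing, tiling, roofing — every task.
Total fee: 4 + 3 = 7.

7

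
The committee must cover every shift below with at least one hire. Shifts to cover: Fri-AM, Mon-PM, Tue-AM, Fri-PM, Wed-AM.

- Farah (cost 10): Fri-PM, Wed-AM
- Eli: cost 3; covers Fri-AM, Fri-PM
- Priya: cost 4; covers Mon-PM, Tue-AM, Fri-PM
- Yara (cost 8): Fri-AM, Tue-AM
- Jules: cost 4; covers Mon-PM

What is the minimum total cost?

Choose Farah, Eli, and Priya: together they cover Fri-AM, Mon-PM, Tue-AM, Fri-PM, Wed-AM — every shift.
Total cost: 10 + 3 + 4 = 17.
No cover costs less than 17.

17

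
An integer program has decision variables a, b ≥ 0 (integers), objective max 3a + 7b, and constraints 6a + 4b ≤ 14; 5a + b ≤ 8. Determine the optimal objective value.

The continuous relaxation peaks at (0, 3.5) with value 24.50; rounding to a feasible lattice point costs some objective.
(a,b)=(0,3) is feasible, giving 21.
(a,b)=(1,2) is feasible, giving 17.
(a,b)=(0,2) is feasible, giving 14.
The best lattice point is (0,3), giving 21.

21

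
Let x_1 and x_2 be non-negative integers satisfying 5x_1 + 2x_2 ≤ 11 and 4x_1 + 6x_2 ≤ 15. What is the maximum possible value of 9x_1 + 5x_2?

(x_1,x_2)=(2,0): 5·2+2·0=10≤11, 4·2+6·0=8≤15, objective 18.
(x_1,x_2)=(1,1): 5·1+2·1=7≤11, 4·1+6·1=10≤15, objective 14.
(x_1,x_2)=(0,2): 5·0+2·2=4≤11, 4·0+6·2=12≤15, objective 10.
(x_1,x_2)=(1,0): 5·1+2·0=5≤11, 4·1+6·0=4≤15, objective 9.
Maximum is 18 at (x_1,x_2)=(2,0).

18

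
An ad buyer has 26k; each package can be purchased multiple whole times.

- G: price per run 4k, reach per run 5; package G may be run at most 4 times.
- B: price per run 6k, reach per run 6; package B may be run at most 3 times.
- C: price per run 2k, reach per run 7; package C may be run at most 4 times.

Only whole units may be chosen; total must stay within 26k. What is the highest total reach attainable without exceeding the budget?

This is a bounded integer knapsack.
C has the best ratio (7/2); taking only C gives at most 4×7 = 28 (stopped by the supply cap of 4).
Mixing does better — 3×G, 1×B, and 4×C: price 26 ≤ 26, reach 3·5 + 1·6 + 4·7 = 49.

49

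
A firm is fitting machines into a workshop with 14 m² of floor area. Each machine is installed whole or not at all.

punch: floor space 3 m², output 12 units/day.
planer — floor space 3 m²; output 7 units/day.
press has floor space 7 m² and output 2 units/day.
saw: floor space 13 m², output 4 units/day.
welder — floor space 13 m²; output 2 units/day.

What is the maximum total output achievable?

punch + press: floor space 3 + 7 = 10 ≤ 14, output 12 + 2 = 14.
punch + planer + press: floor space 3 + 3 + 7 = 13 ≤ 14, output 12 + 7 + 2 = 21.
punch + planer: floor space 3 + 3 = 6 ≤ 14, output 12 + 7 = 19.
Best is punch, planer, and press with total output 21.

21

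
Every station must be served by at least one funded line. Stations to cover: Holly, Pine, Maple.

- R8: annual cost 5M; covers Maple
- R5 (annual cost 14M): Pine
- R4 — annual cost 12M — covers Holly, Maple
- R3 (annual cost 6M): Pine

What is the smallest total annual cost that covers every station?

This is an integer covering problem.
The greedy cost-per-new-station heuristic would pick R8, R3, and R4 for 23, but a cheaper cover exists.
Choose R4 and R3: together they cover Holly, Pine, Maple — every station.
Total annual cost: 12 + 6 = 18.
No cover costs less than 18.

18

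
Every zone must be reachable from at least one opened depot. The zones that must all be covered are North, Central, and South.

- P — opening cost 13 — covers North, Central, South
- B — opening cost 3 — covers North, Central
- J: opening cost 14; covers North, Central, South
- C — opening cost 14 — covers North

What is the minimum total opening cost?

The greedy cost-per-new-zone heuristic would pick B and P for 16, but a cheaper cover exists.
P alone covers North, Central, South — every zone.
Total opening cost: 13.
No cover costs less than 13.

13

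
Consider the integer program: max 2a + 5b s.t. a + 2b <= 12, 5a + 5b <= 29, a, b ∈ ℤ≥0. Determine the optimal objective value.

25

(a,b)=(0,5) is feasible, giving 25.
(a,b)=(1,4) is feasible, giving 22.
No feasible integer point exceeds 25.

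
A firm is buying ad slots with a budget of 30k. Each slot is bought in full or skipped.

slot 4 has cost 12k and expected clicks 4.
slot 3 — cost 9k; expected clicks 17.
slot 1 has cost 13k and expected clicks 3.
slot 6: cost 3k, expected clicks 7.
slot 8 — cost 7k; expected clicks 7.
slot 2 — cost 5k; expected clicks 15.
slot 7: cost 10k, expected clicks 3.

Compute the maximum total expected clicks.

Allowing fractional choices, the relaxed optimum would be about 48.0, but ad slots are indivisible.
slot 4 + slot 3 + slot 6 + slot 2: cost 12 + 9 + 3 + 5 = 29 ≤ 30, expected clicks 4 + 17 + 7 + 15 = 43.
slot 3 + slot 6 + slot 8 + slot 2: cost 9 + 3 + 7 + 5 = 24 ≤ 30, expected clicks 17 + 7 + 7 + 15 = 46.
slot 3 + slot 6 + slot 2 + slot 7: cost 9 + 3 + 5 + 10 = 27 ≤ 30, expected clicks 17 + 7 + 15 + 3 = 42.
Best is slot 3, slot 6, slot 8, and slot 2 with total expected clicks 46.

46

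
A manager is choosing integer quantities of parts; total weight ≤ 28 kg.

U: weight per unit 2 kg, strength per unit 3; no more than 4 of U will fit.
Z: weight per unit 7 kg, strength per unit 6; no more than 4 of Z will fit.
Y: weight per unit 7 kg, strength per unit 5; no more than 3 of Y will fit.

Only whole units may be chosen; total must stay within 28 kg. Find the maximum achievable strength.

U has the best ratio (3/2); taking only U gives at most 4×3 = 12 (stopped by the supply cap of 4).
Mixing does better — 3×U and 3×Z: weight 27 ≤ 28, strength 3·3 + 3·6 = 27.

27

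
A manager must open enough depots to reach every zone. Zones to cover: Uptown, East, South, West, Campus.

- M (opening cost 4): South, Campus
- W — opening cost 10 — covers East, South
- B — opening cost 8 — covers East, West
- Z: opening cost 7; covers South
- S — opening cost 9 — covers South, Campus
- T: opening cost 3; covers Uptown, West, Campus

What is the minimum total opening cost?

13

This is a weighted set-cover instance.
The greedy cost-per-new-zone heuristic would pick T, M, and B for 15, but a cheaper cover exists.
Choose W and T: together they cover Uptown, East, South, West, Campus — every zone.
Total opening cost: 10 + 3 = 13.
No cover costs less than 13.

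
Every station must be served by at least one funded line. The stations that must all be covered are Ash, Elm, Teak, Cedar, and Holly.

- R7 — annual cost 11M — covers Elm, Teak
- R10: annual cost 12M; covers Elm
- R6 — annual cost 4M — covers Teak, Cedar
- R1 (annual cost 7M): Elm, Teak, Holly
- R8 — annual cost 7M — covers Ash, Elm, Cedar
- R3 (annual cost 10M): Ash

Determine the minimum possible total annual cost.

14

The greedy cost-per-new-station heuristic would pick R6, R1, and R8 for 18, but a cheaper cover exists.
Choose R1 and R8: together they cover Ash, Elm, Teak, Cedar, Holly — every station.
Total annual cost: 7 + 7 = 14.
No cover costs less than 14.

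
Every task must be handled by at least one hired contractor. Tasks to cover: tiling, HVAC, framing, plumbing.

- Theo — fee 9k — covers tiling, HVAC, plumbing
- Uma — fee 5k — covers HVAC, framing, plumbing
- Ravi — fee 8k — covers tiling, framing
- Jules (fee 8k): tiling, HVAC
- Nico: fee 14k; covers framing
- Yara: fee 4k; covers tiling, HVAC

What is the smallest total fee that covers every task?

9

Choose Uma and Yara: together they cover tiling, HVAC, framing, plumbing — every task.
Total fee: 5 + 4 = 9.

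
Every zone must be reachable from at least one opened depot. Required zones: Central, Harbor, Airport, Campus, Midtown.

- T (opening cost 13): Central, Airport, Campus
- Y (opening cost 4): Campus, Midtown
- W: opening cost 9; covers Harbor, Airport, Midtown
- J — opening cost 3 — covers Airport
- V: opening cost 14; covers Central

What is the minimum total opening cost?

22

The greedy cost-per-new-zone heuristic would pick Y, J, W, and T for 29, but a cheaper cover exists.
Choose T and W: together they cover Central, Harbor, Airport, Campus, Midtown — every zone.
Total opening cost: 13 + 9 = 22.
No cover costs less than 22.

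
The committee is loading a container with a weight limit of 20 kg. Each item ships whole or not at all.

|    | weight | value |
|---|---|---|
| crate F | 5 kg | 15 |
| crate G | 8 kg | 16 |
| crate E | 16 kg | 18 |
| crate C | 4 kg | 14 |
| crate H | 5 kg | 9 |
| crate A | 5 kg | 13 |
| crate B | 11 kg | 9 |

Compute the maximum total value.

Allowing fractional choices, the relaxed optimum would be about 54.0, but items are indivisible.
crate F + crate G + crate C: weight 5 + 8 + 4 = 17 ≤ 20, value 15 + 16 + 14 = 45.
crate F + crate C + crate H + crate A: weight 5 + 4 + 5 + 5 = 19 ≤ 20, value 15 + 14 + 9 + 13 = 51.
Best is crate F, crate C, crate H, and crate A with total value 51.

51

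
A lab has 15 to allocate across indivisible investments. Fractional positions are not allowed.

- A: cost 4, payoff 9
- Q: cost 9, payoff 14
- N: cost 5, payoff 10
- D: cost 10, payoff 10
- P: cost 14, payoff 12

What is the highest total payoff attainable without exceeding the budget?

This is an integer program with binary decision variables.
A + Q: cost 4 + 9 = 13 ≤ 15, payoff 9 + 14 = 23.
Q + N: cost 9 + 5 = 14 ≤ 15, payoff 14 + 10 = 24.
Best is Q and N with total payoff 24.

24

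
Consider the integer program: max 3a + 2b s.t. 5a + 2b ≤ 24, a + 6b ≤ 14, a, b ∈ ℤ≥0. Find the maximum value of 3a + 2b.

14

(a,b)=(4,1): 5·4+2·1=22≤24, 1·4+6·1=10≤14, objective 14.
(a,b)=(4,0): 5·4+2·0=20≤24, 1·4+6·0=4≤14, objective 12.
(a,b)=(3,1): 5·3+2·1=17≤24, 1·3+6·1=9≤14, objective 11.
No feasible integer point exceeds 14.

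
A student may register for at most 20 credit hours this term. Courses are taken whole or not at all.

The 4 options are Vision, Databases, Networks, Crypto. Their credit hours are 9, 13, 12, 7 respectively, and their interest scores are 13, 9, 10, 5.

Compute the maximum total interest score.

18

This is an integer program with binary decision variables.
Take Vision and Crypto: credit hours 9 + 7 = 16 ≤ 20, interest score 13 + 5 = 18.
No other feasible combination does better.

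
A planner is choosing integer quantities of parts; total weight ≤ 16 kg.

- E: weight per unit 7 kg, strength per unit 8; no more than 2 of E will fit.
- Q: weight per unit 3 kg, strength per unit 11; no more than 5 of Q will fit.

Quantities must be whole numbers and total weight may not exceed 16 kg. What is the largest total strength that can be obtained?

55

This is a bounded integer knapsack.
Take 5×Q: weight 15 ≤ 16, strength 5·11 = 55.
Q has the best ratio (11/3) and is taken to its limit of 5; remaining capacity is filled optimally with the others.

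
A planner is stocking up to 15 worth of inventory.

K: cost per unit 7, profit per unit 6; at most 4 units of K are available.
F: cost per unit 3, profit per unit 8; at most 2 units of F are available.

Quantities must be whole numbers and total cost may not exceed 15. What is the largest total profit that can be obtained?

Take 1×K and 2×F: cost 13 ≤ 15, profit 1·6 + 2·8 = 22.
F has the best ratio (8/3) and is taken to its limit of 2; remaining capacity is filled optimally with the others.

22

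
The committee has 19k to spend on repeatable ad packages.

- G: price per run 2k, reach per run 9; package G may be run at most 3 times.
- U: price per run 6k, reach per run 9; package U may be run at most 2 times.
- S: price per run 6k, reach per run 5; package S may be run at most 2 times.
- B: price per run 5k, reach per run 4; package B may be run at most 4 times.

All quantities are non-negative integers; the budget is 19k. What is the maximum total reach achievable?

G has the best ratio (9/2); taking only G gives at most 3×9 = 27 (stopped by the supply cap of 3).
Mixing does better — 3×G and 2×U: price 18 ≤ 19, reach 3·9 + 2·9 = 45.

45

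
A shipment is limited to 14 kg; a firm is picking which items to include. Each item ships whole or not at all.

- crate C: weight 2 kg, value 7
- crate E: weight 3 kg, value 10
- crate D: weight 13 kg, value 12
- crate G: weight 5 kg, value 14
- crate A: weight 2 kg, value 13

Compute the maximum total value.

44

crate C + crate E + crate G + crate A: weight 2 + 3 + 5 + 2 = 12 ≤ 14, value 7 + 10 + 14 + 13 = 44.
crate E + crate G + crate A: weight 3 + 5 + 2 = 10 ≤ 14, value 10 + 14 + 13 = 37.
crate C + crate G + crate A: weight 2 + 5 + 2 = 9 ≤ 14, value 7 + 14 + 13 = 34.
Best is crate C, crate E, crate G, and crate A with total value 44.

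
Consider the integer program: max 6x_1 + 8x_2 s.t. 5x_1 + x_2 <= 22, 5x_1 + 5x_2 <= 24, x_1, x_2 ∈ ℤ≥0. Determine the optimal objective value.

32

Relaxing integrality, the LP optimum is 38.40 at (x_1,x_2) = (0, 4.8), which is not an integer point.
(x_1,x_2)=(0,4): 5·0+1·4=4≤22, 5·0+5·4=20≤24, objective 32.
(x_1,x_2)=(1,3): 5·1+1·3=8≤22, 5·1+5·3=20≤24, objective 30.
No feasible integer point exceeds 32.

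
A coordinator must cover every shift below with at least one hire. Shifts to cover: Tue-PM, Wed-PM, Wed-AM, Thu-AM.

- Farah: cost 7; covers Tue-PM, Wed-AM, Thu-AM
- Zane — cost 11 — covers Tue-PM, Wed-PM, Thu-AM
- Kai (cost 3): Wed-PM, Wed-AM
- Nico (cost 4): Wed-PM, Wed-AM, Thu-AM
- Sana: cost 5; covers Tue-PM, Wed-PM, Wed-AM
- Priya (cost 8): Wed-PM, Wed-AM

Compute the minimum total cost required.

9

Choose Nico and Sana: together they cover Tue-PM, Wed-PM, Wed-AM, Thu-AM — every shift.
Total cost: 4 + 5 = 9.
No cover costs less than 9.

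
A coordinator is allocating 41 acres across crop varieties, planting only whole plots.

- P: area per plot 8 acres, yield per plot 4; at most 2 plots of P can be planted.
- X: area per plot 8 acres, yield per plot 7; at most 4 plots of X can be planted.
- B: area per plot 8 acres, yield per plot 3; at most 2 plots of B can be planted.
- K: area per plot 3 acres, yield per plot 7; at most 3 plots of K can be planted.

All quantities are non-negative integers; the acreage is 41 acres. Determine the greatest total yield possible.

49

This is a bounded integer knapsack.
K has the best ratio (7/3); taking only K gives at most 3×7 = 21 (stopped by the supply cap of 3).
Mixing does better — 4×X and 3×K: area 41 ≤ 41, yield 4·7 + 3·7 = 49.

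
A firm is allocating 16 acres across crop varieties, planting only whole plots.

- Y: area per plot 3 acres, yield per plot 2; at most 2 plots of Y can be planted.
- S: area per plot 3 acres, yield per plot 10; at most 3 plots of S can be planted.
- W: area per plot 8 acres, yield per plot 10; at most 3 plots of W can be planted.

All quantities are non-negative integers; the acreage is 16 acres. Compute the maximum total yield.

34

This is a bounded integer knapsack.
S has the best ratio (10/3); taking only S gives at most 3×10 = 30 (stopped by the supply cap of 3).
Mixing does better — 2×Y and 3×S: area 15 ≤ 16, yield 2·2 + 3·10 = 34.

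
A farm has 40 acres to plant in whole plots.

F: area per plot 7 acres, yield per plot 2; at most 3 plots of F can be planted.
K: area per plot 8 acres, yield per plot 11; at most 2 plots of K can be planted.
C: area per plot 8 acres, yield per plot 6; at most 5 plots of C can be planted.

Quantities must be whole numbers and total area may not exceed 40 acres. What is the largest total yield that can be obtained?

40

2×K and 3×C: area 40 ≤ 40, yield 2·11 + 3·6 = 40.
1×F, 2×K, and 2×C: area 39 ≤ 40, yield 1·2 + 2·11 + 2·6 = 36.
Best is 40.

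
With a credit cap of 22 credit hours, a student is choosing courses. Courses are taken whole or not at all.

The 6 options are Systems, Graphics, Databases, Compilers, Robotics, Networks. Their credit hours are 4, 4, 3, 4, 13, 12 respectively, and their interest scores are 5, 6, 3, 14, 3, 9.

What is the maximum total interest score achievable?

This is a 0-1 knapsack instance.
Systems + Graphics + Databases + Compilers: credit hours 4 + 4 + 3 + 4 = 15 ≤ 22, interest score 5 + 6 + 3 + 14 = 28.
Graphics + Compilers + Networks: credit hours 4 + 4 + 12 = 20 ≤ 22, interest score 6 + 14 + 9 = 29.
Systems + Compilers + Networks: credit hours 4 + 4 + 12 = 20 ≤ 22, interest score 5 + 14 + 9 = 28.
Best is Graphics, Compilers, and Networks with total interest score 29.

29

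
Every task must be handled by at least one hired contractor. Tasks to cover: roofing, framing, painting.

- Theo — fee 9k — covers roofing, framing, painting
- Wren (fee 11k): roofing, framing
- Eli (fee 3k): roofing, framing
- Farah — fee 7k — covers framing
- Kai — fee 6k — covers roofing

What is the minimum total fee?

9

The greedy cost-per-new-task heuristic would pick Eli and Theo for 12, but a cheaper cover exists.
Theo alone covers roofing, framing, painting — every task.
Total fee: 9.
No cover costs less than 9.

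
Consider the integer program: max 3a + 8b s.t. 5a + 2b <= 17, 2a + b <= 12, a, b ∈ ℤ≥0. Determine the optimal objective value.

64

The continuous relaxation peaks at (0, 8.5) with value 68.00; rounding to a feasible lattice point costs some objective.
(a,b)=(0,8): 5·0+2·8=16≤17, 2·0+1·8=8≤12, objective 64.
(a,b)=(0,7): 5·0+2·7=14≤17, 2·0+1·7=7≤12, objective 56.
The best lattice point is (0,8), giving 64.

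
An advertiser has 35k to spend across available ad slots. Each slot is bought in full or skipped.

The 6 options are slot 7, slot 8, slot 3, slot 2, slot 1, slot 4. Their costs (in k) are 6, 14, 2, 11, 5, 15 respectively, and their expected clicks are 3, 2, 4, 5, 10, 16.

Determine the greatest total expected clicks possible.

slot 3 + slot 2 + slot 1 + slot 4: cost 2 + 11 + 5 + 15 = 33 ≤ 35, expected clicks 4 + 5 + 10 + 16 = 35.
slot 7 + slot 3 + slot 1 + slot 4: cost 6 + 2 + 5 + 15 = 28 ≤ 35, expected clicks 3 + 4 + 10 + 16 = 33.
Best is slot 3, slot 2, slot 1, and slot 4 with total expected clicks 35.

35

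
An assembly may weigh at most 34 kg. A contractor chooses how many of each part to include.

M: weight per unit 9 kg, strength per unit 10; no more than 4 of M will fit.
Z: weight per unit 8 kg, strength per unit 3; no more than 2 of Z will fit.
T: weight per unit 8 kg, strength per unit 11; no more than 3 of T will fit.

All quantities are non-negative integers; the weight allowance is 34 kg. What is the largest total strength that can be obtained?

T has the best ratio (11/8); taking only T gives at most 3×11 = 33 (stopped by the supply cap of 3).
Mixing does better — 1×M and 3×T: weight 33 ≤ 34, strength 1·10 + 3·11 = 43.

43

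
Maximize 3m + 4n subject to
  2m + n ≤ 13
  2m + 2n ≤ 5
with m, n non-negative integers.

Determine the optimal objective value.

8

(m,n)=(0,2) is feasible, giving 8.
(m,n)=(1,1) is feasible, giving 7.
(m,n)=(0,1) is feasible, giving 4.
The best lattice point is (0,2), giving 8.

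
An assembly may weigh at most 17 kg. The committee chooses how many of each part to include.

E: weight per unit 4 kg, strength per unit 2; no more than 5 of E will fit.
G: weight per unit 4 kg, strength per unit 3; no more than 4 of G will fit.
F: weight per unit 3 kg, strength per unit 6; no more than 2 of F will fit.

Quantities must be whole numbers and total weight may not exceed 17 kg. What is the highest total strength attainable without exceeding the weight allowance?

Take 2×G and 2×F: weight 14 ≤ 17, strength 2·3 + 2·6 = 18.
F has the best ratio (6/3) and is taken to its limit of 2; remaining capacity is filled optimally with the others.

18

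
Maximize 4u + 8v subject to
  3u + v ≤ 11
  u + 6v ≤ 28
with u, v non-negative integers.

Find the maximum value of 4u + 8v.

40

(u,v)=(2,4) is feasible, giving 40.
(u,v)=(1,4) is feasible, giving 36.
(u,v)=(2,3) is feasible, giving 32.
(u,v)=(1,3) is feasible, giving 28.
Maximum is 40 at (u,v)=(2,4).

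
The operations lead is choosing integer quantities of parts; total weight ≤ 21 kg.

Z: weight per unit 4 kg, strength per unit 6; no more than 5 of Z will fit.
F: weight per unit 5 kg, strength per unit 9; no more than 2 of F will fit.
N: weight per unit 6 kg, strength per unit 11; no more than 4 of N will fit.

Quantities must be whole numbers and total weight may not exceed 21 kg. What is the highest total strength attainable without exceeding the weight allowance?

37

N has the best ratio (11/6); taking only N gives at most 3×11 = 33 (stopped by the weight limit).
Mixing does better — 1×Z, 1×F, and 2×N: weight 21 ≤ 21, strength 1·6 + 1·9 + 2·11 = 37.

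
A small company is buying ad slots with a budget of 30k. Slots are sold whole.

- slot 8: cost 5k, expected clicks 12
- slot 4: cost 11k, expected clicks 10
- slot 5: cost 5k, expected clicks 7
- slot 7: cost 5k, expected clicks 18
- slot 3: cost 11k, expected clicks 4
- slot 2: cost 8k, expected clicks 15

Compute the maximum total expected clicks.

55

This is a 0-1 knapsack instance.
Allowing fractional choices, the relaxed optimum would be about 58.4, but ad slots are indivisible.
slot 8 + slot 4 + slot 7 + slot 2: cost 5 + 11 + 5 + 8 = 29 ≤ 30, expected clicks 12 + 10 + 18 + 15 = 55.
slot 8 + slot 5 + slot 7 + slot 2: cost 5 + 5 + 5 + 8 = 23 ≤ 30, expected clicks 12 + 7 + 18 + 15 = 52.
Best is slot 8, slot 4, slot 7, and slot 2 with total expected clicks 55.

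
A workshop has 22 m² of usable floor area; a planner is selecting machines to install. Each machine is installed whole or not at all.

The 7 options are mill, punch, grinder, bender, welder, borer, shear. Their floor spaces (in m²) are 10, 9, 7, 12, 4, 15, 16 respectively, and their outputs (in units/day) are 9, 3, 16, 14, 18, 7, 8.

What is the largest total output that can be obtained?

43

Allowing fractional choices, the relaxed optimum would be about 46.8, but machines are indivisible.
punch + grinder + welder: floor space 9 + 7 + 4 = 20 ≤ 22, output 3 + 16 + 18 = 37.
mill + grinder + welder: floor space 10 + 7 + 4 = 21 ≤ 22, output 9 + 16 + 18 = 43.
Best is mill, grinder, and welder with total output 43.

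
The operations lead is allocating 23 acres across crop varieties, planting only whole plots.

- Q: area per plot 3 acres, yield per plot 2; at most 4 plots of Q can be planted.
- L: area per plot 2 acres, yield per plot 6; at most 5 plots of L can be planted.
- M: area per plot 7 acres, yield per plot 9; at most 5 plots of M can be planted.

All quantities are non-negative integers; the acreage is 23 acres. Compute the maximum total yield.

43

2×Q, 5×L, and 1×M: area 23 ≤ 23, yield 2·2 + 5·6 + 1·9 = 43.
4×L and 2×M: area 22 ≤ 23, yield 4·6 + 2·9 = 42.
Best is 43.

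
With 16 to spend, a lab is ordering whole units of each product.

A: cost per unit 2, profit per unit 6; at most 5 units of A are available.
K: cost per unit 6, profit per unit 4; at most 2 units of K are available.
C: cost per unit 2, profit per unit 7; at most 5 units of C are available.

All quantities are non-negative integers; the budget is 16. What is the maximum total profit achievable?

C has the best ratio (7/2); taking only C gives at most 5×7 = 35 (stopped by the supply cap of 5).
Mixing does better — 3×A and 5×C: cost 16 ≤ 16, profit 3·6 + 5·7 = 53.

53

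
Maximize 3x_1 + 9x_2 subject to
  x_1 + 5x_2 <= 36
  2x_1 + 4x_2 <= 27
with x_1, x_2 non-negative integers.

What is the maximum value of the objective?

The continuous relaxation peaks at (0, 6.75) with value 60.75; rounding to a feasible lattice point costs some objective.
(x_1,x_2)=(1,6): 1·1+5·6=31≤36, 2·1+4·6=26≤27, objective 57.
(x_1,x_2)=(0,6): 1·0+5·6=30≤36, 2·0+4·6=24≤27, objective 54.
(x_1,x_2)=(2,5): 1·2+5·5=27≤36, 2·2+4·5=24≤27, objective 51.
No feasible integer point exceeds 57.

57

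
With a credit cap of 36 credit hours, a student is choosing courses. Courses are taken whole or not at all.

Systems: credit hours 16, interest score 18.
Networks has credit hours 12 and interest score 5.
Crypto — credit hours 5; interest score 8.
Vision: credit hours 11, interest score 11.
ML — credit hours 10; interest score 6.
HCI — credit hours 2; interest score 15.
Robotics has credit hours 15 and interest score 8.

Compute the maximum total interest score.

52

This is a 0-1 knapsack instance.
Allowing fractional choices, the relaxed optimum would be about 53.2, but courses are indivisible.
Systems + Crypto + Vision + HCI: credit hours 16 + 5 + 11 + 2 = 34 ≤ 36, interest score 18 + 8 + 11 + 15 = 52.
Systems + Networks + Crypto + HCI: credit hours 16 + 12 + 5 + 2 = 35 ≤ 36, interest score 18 + 5 + 8 + 15 = 46.
Systems + Crypto + ML + HCI: credit hours 16 + 5 + 10 + 2 = 33 ≤ 36, interest score 18 + 8 + 6 + 15 = 47.
Best is Systems, Crypto, Vision, and HCI with total interest score 52.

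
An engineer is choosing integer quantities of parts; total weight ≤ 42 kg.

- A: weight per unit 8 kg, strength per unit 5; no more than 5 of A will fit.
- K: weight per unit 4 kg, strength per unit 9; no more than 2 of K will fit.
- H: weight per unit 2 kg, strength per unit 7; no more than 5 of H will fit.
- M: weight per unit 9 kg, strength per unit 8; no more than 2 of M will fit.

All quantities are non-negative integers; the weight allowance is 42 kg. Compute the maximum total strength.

H has the best ratio (7/2); taking only H gives at most 5×7 = 35 (stopped by the supply cap of 5).
Mixing does better — 2×K, 5×H, and 2×M: weight 36 ≤ 42, strength 2·9 + 5·7 + 2·8 = 69.

69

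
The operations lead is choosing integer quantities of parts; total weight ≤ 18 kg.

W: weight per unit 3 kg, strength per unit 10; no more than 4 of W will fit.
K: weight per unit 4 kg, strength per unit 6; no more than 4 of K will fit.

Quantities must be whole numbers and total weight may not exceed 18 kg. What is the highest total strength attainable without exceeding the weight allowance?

46

W has the best ratio (10/3); taking only W gives at most 4×10 = 40 (stopped by the supply cap of 4).
Mixing does better — 4×W and 1×K: weight 16 ≤ 18, strength 4·10 + 1·6 = 46.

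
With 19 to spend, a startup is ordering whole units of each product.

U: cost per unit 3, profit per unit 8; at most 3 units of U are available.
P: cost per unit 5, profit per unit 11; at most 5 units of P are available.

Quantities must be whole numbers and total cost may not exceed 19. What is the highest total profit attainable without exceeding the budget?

46

This is a bounded integer knapsack.
1×U and 3×P: cost 18 ≤ 19, profit 1·8 + 3·11 = 41.
3×U and 2×P: cost 19 ≤ 19, profit 3·8 + 2·11 = 46.
Best is 46.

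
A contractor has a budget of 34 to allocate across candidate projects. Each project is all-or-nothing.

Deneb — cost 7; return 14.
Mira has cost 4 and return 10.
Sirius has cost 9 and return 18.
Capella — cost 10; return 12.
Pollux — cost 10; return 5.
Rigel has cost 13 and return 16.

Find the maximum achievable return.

58

This is a 0-1 knapsack instance.
Allowing fractional choices, the relaxed optimum would be about 59.2, but projects are indivisible.
Deneb + Mira + Sirius + Rigel: cost 7 + 4 + 9 + 13 = 33 ≤ 34, return 14 + 10 + 18 + 16 = 58.
Deneb + Mira + Capella + Rigel: cost 7 + 4 + 10 + 13 = 34 ≤ 34, return 14 + 10 + 12 + 16 = 52.
Deneb + Mira + Sirius + Capella: cost 7 + 4 + 9 + 10 = 30 ≤ 34, return 14 + 10 + 18 + 12 = 54.
Best is Deneb, Mira, Sirius, and Rigel with total return 58.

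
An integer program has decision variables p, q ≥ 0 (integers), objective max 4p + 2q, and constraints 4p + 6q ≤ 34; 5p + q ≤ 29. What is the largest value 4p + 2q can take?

24

The continuous relaxation peaks at (5.38, 2.08) with value 25.69; rounding to a feasible lattice point costs some objective.
(p,q)=(5,2): 4·5+6·2=32≤34, 5·5+1·2=27≤29, objective 24.
(p,q)=(4,3): 4·4+6·3=34≤34, 5·4+1·3=23≤29, objective 22.
(p,q)=(5,1): 4·5+6·1=26≤34, 5·5+1·1=26≤29, objective 22.
Maximum is 24 at (p,q)=(5,2).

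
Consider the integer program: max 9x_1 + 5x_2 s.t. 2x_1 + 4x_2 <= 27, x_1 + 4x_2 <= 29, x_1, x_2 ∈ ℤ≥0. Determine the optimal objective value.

117

(x_1,x_2)=(13,0): 2·13+4·0=26≤27, 1·13+4·0=13≤29, objective 117.
(x_1,x_2)=(12,0): 2·12+4·0=24≤27, 1·12+4·0=12≤29, objective 108.
The best lattice point is (13,0), giving 117.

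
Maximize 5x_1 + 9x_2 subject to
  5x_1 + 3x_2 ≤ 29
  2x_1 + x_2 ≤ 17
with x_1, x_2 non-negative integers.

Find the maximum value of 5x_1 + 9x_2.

(x_1,x_2)=(0,9) is feasible, giving 81.
(x_1,x_2)=(1,8) is feasible, giving 77.
(x_1,x_2)=(0,8) is feasible, giving 72.
Maximum is 81 at (x_1,x_2)=(0,9).

81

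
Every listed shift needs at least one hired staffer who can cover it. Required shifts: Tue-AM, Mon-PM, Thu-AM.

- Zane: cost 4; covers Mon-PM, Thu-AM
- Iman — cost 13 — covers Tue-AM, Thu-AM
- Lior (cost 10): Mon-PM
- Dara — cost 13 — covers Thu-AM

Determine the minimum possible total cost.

Choose Zane and Iman: together they cover Tue-AM, Mon-PM, Thu-AM — every shift.
Total cost: 4 + 13 = 17.
No cover costs less than 17.

17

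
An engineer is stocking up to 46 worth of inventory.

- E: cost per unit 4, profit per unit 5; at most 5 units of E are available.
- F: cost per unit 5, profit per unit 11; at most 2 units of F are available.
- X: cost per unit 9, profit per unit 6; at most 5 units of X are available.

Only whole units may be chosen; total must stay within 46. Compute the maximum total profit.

F has the best ratio (11/5); taking only F gives at most 2×11 = 22 (stopped by the supply cap of 2).
Mixing does better — 4×E, 2×F, and 2×X: cost 44 ≤ 46, profit 4·5 + 2·11 + 2·6 = 54.

54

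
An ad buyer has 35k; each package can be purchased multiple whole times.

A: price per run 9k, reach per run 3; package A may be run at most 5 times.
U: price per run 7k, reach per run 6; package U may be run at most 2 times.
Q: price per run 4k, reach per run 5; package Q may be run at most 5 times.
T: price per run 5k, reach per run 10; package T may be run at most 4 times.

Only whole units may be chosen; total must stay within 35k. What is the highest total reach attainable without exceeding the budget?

1×U, 2×Q, and 4×T: price 35 ≤ 35, reach 1·6 + 2·5 + 4·10 = 56.
3×Q and 4×T: price 32 ≤ 35, reach 3·5 + 4·10 = 55.
Best is 56.

56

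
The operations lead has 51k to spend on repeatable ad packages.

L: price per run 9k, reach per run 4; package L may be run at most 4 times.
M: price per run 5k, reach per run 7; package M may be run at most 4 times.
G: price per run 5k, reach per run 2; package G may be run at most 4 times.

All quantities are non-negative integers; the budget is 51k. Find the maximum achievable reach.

Take 1×L, 4×M, and 4×G: price 49 ≤ 51, reach 1·4 + 4·7 + 4·2 = 40.
M has the best ratio (7/5) and is taken to its limit of 4; remaining capacity is filled optimally with the others.

40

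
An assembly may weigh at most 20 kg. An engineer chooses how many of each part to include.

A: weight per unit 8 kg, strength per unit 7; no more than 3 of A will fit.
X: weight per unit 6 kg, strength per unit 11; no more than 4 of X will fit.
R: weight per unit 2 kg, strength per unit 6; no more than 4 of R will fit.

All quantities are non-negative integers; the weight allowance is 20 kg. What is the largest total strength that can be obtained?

R has the best ratio (6/2); taking only R gives at most 4×6 = 24 (stopped by the supply cap of 4).
Mixing does better — 2×X and 4×R: weight 20 ≤ 20, strength 2·11 + 4·6 = 46.

46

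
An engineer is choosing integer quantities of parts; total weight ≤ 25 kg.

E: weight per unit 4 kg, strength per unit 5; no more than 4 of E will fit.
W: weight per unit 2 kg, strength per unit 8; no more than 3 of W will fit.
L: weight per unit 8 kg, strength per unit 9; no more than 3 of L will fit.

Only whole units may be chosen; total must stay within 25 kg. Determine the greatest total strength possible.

44

4×E and 3×W: weight 22 ≤ 25, strength 4·5 + 3·8 = 44.
2×E, 3×W, and 1×L: weight 22 ≤ 25, strength 2·5 + 3·8 + 1·9 = 43.
Best is 44.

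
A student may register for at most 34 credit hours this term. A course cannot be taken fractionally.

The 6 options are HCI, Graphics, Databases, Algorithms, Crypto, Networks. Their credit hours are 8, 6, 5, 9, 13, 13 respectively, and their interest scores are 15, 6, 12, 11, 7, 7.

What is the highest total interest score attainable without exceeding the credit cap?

44

Treat it as a binary knapsack problem.
Take HCI, Graphics, Databases, and Algorithms: credit hours 8 + 6 + 5 + 9 = 28 ≤ 34, interest score 15 + 6 + 12 + 11 = 44.
No other feasible combination does better.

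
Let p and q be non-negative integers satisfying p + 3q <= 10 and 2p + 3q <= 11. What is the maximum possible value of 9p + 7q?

The continuous relaxation peaks at (5.5, 0) with value 49.50; rounding to a feasible lattice point costs some objective.
(p,q)=(5,0): 1·5+3·0=5≤10, 2·5+3·0=10≤11, objective 45.
(p,q)=(4,1): 1·4+3·1=7≤10, 2·4+3·1=11≤11, objective 43.
(p,q)=(4,0): 1·4+3·0=4≤10, 2·4+3·0=8≤11, objective 36.
No feasible integer point exceeds 45.

45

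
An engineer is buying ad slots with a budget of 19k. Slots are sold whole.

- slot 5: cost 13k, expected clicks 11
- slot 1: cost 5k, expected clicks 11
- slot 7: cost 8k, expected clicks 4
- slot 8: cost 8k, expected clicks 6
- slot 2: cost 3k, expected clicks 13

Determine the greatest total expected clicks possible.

30

Allowing fractional choices, the relaxed optimum would be about 33.3, but ad slots are indivisible.
slot 1 + slot 8 + slot 2: cost 5 + 8 + 3 = 16 ≤ 19, expected clicks 11 + 6 + 13 = 30.
slot 1 + slot 2: cost 5 + 3 = 8 ≤ 19, expected clicks 11 + 13 = 24.
slot 1 + slot 7 + slot 2: cost 5 + 8 + 3 = 16 ≤ 19, expected clicks 11 + 4 + 13 = 28.
Best is slot 1, slot 8, and slot 2 with total expected clicks 30.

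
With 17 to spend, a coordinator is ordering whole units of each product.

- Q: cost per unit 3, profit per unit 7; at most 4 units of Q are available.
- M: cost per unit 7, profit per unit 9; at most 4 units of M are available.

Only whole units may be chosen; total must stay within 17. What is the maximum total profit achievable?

4×Q: cost 12 ≤ 17, profit 4·7 = 28.
3×Q and 1×M: cost 16 ≤ 17, profit 3·7 + 1·9 = 30.
Best is 30.

30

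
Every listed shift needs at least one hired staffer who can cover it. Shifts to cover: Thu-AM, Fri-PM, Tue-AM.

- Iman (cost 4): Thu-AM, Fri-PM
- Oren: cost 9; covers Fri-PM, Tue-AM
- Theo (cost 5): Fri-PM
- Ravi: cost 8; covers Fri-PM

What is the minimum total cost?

Choose Iman and Oren: together they cover Thu-AM, Fri-PM, Tue-AM — every shift.
Total cost: 4 + 9 = 13.
No cover costs less than 13.

13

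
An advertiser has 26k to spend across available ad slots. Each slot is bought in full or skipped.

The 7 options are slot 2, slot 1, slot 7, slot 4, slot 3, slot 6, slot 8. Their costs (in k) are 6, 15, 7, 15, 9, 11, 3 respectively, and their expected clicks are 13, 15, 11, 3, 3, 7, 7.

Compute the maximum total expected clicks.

35

Allowing fractional choices, the relaxed optimum would be about 41.0, but ad slots are indivisible.
slot 2 + slot 7 + slot 3 + slot 8: cost 6 + 7 + 9 + 3 = 25 ≤ 26, expected clicks 13 + 11 + 3 + 7 = 34.
slot 2 + slot 1 + slot 8: cost 6 + 15 + 3 = 24 ≤ 26, expected clicks 13 + 15 + 7 = 35.
Best is slot 2, slot 1, and slot 8 with total expected clicks 35.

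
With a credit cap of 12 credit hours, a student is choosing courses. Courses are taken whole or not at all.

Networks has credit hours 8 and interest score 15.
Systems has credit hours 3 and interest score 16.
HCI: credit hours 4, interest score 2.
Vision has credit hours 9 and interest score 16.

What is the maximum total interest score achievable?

This is a 0-1 knapsack instance.
Systems + HCI: credit hours 3 + 4 = 7 ≤ 12, interest score 16 + 2 = 18.
Networks + Systems: credit hours 8 + 3 = 11 ≤ 12, interest score 15 + 16 = 31.
Systems + Vision: credit hours 3 + 9 = 12 ≤ 12, interest score 16 + 16 = 32.
Best is Systems and Vision with total interest score 32.

32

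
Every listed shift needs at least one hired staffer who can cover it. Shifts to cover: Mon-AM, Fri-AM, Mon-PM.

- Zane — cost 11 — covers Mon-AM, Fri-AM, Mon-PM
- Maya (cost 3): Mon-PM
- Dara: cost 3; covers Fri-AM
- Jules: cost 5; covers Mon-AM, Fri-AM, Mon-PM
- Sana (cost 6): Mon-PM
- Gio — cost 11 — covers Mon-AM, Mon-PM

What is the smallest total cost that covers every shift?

This is a weighted set-cover instance.
Jules alone covers Mon-AM, Fri-AM, Mon-PM — every shift.
Total cost: 5.
No cover costs less than 5.

5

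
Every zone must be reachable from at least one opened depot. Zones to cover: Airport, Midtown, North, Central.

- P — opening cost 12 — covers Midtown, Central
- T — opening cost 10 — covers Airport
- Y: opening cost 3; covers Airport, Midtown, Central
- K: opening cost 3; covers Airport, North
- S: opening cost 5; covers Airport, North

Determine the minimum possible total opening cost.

This is an integer covering problem.
Choose Y and K: together they cover Airport, Midtown, North, Central — every zone.
Total opening cost: 3 + 3 = 6.

6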